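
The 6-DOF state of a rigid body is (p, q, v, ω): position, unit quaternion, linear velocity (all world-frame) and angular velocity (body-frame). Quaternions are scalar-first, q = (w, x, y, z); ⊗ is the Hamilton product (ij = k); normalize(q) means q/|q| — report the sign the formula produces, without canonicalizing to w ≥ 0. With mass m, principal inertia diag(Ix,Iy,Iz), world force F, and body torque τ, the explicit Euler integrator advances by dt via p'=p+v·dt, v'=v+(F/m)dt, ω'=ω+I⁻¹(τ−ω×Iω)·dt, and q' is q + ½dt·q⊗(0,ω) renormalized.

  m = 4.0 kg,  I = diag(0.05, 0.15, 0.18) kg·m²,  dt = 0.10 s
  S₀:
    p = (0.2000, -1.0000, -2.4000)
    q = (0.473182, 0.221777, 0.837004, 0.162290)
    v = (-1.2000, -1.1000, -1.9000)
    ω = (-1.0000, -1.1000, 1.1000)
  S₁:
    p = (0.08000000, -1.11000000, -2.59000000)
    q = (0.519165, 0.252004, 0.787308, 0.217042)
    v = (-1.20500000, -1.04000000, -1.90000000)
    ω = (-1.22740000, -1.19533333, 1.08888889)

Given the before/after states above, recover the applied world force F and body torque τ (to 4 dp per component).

F = (-0.2000, 2.4000, 0.0000)
τ = (-0.1500, 0.0000, 0.0900)

rate change Δω = (-0.22740000, -0.09533333, -0.01111111)
gyro term ω₀×Iω₀ = (-0.0363, 0.1430, 0.1100)
I·α + gyro = (-0.1500, 0.0000, 0.0900)
v₁ − v₀ = (-0.00500000, 0.06000000, 0.00000000)
m·(v₁−v₀)/dt = (-0.2000, 2.4000, 0.0000)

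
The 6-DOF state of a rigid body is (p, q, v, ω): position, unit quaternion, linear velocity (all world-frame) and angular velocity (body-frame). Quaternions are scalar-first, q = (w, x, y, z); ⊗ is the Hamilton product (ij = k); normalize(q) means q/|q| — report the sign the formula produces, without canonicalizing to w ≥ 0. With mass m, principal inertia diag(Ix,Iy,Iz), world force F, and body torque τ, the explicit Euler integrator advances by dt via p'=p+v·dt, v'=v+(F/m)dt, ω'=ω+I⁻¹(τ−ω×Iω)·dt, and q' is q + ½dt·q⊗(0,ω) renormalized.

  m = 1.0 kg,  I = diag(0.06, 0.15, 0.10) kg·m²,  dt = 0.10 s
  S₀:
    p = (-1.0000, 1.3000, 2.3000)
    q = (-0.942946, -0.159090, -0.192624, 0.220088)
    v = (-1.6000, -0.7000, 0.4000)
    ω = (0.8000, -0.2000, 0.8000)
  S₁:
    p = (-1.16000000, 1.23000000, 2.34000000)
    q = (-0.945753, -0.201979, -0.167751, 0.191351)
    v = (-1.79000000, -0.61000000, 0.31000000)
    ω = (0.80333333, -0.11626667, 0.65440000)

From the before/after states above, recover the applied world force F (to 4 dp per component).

velocity change Δv = (-0.19000000, 0.09000000, -0.09000000)
F = m·Δv/dt = (-1.9000, 0.9000, -0.9000)

F = (-1.9000, 0.9000, -0.9000)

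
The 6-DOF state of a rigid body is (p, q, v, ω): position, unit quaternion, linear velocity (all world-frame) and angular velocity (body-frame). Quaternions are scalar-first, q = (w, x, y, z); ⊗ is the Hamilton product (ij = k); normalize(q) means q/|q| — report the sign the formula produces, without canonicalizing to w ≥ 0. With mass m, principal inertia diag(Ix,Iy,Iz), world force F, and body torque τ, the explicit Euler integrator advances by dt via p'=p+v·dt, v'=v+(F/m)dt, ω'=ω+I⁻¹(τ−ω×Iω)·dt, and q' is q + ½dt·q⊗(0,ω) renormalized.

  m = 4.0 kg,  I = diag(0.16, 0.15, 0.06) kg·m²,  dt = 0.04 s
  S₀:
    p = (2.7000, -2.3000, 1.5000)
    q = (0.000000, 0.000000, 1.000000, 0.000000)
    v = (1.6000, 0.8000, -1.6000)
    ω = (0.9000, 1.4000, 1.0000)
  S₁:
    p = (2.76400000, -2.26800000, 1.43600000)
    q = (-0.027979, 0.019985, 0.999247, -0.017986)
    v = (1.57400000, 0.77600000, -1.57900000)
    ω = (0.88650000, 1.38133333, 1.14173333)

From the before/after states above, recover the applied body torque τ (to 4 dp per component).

rate change Δω = (-0.01350000, -0.01866667, 0.14173333)
gyro term ω₀×Iω₀ = (-0.1260, 0.0900, -0.0126)
I·α + gyro = (-0.1800, 0.0200, 0.2000)

τ = (-0.1800, 0.0200, 0.2000)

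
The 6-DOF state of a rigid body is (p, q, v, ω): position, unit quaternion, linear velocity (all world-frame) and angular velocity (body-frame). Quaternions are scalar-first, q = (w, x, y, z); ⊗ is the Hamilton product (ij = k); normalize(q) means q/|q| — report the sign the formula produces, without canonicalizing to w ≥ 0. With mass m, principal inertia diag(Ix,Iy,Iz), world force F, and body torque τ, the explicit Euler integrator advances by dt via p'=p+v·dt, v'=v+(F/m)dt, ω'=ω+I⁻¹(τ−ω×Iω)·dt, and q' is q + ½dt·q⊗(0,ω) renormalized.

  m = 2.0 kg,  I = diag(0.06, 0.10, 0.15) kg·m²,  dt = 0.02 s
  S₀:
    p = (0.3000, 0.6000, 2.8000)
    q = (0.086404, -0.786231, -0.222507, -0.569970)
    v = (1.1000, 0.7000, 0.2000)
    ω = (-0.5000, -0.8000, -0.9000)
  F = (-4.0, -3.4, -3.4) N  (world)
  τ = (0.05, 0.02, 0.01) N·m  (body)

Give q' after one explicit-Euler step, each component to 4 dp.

q' = (0.0756, -0.7892, -0.2274, -0.5655)

Hamilton product q⊗(0,ω) = (-1.0840941, -0.2989217, -0.4917461, 0.4399677)
q + ½dt·q⊗(0,ω), renormalized = (0.0756, -0.7892, -0.2274, -0.5655)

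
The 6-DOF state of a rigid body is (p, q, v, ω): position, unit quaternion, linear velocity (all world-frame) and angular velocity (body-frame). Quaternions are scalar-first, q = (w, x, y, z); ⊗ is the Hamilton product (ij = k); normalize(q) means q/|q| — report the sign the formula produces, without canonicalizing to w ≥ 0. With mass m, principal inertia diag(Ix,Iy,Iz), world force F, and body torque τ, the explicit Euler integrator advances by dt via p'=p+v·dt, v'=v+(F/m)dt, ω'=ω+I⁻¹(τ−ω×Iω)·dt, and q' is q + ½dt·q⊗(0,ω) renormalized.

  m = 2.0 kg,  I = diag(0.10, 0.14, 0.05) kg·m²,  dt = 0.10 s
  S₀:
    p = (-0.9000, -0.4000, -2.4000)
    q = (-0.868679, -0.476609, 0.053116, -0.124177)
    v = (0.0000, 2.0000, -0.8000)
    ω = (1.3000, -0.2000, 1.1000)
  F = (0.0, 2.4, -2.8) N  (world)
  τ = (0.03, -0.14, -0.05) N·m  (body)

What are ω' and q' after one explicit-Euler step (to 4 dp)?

gyro term ω×Iω = (0.0198, 0.0715, -0.0104)
(τ − ω×Iω)/I = (0.1020, -1.5107, -0.7920)
new body rate ω' = (1.3102, -0.3511, 1.0208)
Hamilton product q⊗(0,ω) = (0.7668096, -1.0956905, 0.5365756, -0.9292759)
updated quaternion q' = (-0.8273, -0.5295, 0.0797, -0.1700)

ω' = (1.3102, -0.3511, 1.0208)
q' = (-0.8273, -0.5295, 0.0797, -0.1700)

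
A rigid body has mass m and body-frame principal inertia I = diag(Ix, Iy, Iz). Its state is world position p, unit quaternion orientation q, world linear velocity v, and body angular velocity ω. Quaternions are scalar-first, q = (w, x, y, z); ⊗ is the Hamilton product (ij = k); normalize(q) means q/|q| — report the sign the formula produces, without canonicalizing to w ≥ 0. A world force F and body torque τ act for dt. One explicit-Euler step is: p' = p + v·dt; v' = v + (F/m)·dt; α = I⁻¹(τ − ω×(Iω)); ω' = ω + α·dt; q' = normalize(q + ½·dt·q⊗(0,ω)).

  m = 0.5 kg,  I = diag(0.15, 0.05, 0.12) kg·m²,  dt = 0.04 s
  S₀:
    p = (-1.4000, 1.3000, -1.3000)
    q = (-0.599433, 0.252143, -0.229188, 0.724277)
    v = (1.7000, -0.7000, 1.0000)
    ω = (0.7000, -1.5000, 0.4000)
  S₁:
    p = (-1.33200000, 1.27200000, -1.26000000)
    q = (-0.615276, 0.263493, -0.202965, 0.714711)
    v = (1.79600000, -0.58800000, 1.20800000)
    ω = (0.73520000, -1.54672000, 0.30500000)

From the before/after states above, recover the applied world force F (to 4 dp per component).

F = (1.2000, 1.4000, 2.6000)

velocity change Δv = (0.09600000, 0.11200000, 0.20800000)
F = m·Δv/dt = (1.2000, 1.4000, 2.6000)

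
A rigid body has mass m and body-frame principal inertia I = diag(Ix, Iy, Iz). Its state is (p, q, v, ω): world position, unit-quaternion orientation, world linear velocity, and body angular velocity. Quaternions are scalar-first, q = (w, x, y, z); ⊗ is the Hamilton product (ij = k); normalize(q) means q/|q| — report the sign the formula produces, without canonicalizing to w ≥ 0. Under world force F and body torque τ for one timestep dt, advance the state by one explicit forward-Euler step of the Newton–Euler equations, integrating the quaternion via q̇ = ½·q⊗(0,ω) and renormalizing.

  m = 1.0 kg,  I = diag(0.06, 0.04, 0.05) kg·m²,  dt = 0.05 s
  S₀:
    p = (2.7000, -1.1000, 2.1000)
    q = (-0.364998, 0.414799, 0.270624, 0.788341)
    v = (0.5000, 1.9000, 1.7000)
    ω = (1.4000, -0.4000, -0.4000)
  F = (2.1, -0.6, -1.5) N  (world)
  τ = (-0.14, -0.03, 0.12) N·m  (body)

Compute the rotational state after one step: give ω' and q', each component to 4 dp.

ω' = (1.2820, -0.4305, -0.2912)
q' = (-0.3687, 0.4069, 0.3058, 0.7778)

(τ − ω×Iω)/I = (-2.3600, -0.6100, 2.1760)
ω' = ω + α·dt = (1.2820, -0.4305, -0.2912)
2q̇ = q⊗(0,ω) = (-0.1571326, -0.3039104, 1.4155962, -0.3987940)
q' = normalize(q + ½dt·q⊗(0,ω)) = (-0.3687, 0.4069, 0.3058, 0.7778)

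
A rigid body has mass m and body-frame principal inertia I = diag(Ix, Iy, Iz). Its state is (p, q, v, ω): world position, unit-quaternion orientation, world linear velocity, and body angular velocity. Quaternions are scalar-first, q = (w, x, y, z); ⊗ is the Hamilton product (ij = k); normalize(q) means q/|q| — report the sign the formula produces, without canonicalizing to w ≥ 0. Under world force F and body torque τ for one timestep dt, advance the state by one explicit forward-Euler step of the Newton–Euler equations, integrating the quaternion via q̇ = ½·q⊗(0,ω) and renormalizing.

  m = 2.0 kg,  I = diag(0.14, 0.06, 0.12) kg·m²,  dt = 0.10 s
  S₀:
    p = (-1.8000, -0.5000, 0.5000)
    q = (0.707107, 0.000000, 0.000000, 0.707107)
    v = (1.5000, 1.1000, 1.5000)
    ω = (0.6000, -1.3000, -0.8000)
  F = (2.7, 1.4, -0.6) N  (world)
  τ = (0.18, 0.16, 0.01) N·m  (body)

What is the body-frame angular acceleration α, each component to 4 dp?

α = (0.8400, 2.8267, -0.4367)

gyro term ω×Iω = (0.0624, -0.0096, 0.0624)
angular accel α = (0.8400, 2.8267, -0.4367)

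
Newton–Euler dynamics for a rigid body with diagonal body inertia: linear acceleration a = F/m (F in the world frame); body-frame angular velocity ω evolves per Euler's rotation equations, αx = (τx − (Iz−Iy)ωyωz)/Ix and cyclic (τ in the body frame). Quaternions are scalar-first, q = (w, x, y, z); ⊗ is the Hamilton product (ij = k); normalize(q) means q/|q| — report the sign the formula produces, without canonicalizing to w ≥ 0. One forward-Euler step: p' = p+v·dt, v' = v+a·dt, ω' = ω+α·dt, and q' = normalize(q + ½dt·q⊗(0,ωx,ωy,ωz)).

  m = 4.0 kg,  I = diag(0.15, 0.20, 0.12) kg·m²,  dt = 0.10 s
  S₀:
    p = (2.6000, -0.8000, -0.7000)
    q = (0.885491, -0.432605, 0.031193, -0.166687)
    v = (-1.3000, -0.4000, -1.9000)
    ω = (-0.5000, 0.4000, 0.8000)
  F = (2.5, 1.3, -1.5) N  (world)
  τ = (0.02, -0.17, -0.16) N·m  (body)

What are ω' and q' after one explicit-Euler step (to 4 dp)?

ω' = (-0.4696, 0.3210, 0.6750)
q' = (0.8796, -0.4496, 0.0703, -0.1390)

precession coupling ω×(Iω) = (-0.0256, -0.0120, -0.0100)
α = I⁻¹(τ − ω×Iω) = (0.3040, -0.7900, -1.2500)
ω' = ω + α·dt = (-0.4696, 0.3210, 0.6750)
2q̇ = q⊗(0,ω) = (-0.0954301, -0.3511163, 0.7836239, 0.5509473)
updated quaternion q' = (0.8796, -0.4496, 0.0703, -0.1390)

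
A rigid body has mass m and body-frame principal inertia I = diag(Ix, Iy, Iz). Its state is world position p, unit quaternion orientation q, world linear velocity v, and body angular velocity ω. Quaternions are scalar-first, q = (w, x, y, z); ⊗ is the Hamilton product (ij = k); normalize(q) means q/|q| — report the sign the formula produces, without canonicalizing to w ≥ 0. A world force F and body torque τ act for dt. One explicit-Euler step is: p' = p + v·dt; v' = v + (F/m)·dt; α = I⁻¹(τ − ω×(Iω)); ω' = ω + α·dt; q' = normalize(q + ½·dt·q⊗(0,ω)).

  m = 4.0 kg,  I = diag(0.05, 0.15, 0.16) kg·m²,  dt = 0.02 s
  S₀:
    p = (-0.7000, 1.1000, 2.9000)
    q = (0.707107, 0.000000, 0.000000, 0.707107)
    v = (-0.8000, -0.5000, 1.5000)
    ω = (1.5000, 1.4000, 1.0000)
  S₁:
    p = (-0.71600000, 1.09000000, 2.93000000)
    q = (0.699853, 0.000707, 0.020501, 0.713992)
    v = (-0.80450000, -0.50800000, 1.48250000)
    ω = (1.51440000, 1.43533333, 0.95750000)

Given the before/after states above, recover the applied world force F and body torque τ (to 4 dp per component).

rate change Δω = (0.01440000, 0.03533333, -0.04250000)
applied torque τ = (0.0500, 0.1000, -0.1300)
Δv = v₁−v₀ = (-0.00450000, -0.00800000, -0.01750000)
m·(v₁−v₀)/dt = (-0.9000, -1.6000, -3.5000)

F = (-0.9000, -1.6000, -3.5000)
τ = (0.0500, 0.1000, -0.1300)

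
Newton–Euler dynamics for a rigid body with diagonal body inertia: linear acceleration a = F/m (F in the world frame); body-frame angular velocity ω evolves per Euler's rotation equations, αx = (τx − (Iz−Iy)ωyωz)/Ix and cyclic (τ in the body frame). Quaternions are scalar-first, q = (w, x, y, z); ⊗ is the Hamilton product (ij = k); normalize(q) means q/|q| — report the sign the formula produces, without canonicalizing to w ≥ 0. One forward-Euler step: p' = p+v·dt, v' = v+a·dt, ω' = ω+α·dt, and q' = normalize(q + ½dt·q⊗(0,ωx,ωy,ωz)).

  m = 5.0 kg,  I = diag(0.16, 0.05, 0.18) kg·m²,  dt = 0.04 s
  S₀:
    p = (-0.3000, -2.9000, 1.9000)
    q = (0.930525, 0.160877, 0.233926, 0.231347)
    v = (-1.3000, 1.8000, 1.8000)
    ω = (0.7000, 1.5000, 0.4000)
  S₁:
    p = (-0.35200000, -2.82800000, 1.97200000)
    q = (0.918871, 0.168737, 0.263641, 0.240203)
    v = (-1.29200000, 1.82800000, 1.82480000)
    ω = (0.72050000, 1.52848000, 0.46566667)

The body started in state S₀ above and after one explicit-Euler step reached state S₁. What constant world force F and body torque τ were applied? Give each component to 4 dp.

ω₁ − ω₀ = (0.02050000, 0.02848000, 0.06566667)
applied torque τ = (0.1600, 0.0300, 0.1800)
velocity change Δv = (0.00800000, 0.02800000, 0.02480000)
F = m·Δv/dt = (1.0000, 3.5000, 3.1000)

F = (1.0000, 3.5000, 3.1000)
τ = (0.1600, 0.0300, 0.1800)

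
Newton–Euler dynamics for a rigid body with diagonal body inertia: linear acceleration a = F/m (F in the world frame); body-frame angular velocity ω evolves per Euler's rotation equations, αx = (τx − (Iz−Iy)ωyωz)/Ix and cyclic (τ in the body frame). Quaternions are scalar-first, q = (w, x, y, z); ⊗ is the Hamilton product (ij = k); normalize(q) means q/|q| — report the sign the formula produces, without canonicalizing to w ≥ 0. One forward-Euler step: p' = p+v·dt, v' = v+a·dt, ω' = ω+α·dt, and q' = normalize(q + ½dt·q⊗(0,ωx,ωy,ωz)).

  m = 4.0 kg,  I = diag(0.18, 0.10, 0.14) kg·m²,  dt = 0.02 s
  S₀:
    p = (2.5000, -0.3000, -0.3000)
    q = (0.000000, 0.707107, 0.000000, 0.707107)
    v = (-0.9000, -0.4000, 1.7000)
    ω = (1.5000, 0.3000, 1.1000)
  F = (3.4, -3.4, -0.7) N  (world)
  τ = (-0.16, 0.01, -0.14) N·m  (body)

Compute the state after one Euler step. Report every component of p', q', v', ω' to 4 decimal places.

p + v·dt = (2.4820, -0.3080, -0.2660)
v + (F/m)dt = (-0.8830, -0.4170, 1.6965)
ω×(Iω) gyroscopic = (0.0132, 0.0660, -0.0360)
angular accel α = (-0.9622, -0.5600, -0.7429)
ω' = ω + α·dt = (1.4808, 0.2888, 1.0851)
Hamilton product q⊗(0,ω) = (-1.8384782, -0.2121321, 0.2828428, 0.2121321)
updated quaternion q' = (-0.0184, 0.7049, 0.0028, 0.7091)

p' = (2.4820, -0.3080, -0.2660)
q' = (-0.0184, 0.7049, 0.0028, 0.7091)
v' = (-0.8830, -0.4170, 1.6965)
ω' = (1.4808, 0.2888, 1.0851)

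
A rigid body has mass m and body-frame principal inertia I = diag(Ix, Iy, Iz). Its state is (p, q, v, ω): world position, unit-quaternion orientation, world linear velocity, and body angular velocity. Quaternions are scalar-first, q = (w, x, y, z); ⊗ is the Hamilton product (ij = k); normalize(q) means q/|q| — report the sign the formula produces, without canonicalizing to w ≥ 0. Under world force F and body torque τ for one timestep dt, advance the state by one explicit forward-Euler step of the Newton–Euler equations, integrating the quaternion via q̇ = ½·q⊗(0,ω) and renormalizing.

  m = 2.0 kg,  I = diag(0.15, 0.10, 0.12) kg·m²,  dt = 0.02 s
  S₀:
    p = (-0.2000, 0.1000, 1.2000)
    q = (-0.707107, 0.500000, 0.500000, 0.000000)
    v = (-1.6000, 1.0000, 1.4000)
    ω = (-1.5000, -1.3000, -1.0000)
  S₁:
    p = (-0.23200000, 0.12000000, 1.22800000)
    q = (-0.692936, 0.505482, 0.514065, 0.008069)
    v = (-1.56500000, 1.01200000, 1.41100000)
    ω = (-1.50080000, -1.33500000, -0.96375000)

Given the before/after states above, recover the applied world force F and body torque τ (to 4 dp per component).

velocity change Δv = (0.03500000, 0.01200000, 0.01100000)
applied force F = (3.5000, 1.2000, 1.1000)
Δω = ω₁−ω₀ = (-0.00080000, -0.03500000, 0.03625000)
gyro term ω₀×Iω₀ = (0.0260, 0.0450, -0.0975)
I·α + gyro = (0.0200, -0.1300, 0.1200)

F = (3.5000, 1.2000, 1.1000)
τ = (0.0200, -0.1300, 0.1200)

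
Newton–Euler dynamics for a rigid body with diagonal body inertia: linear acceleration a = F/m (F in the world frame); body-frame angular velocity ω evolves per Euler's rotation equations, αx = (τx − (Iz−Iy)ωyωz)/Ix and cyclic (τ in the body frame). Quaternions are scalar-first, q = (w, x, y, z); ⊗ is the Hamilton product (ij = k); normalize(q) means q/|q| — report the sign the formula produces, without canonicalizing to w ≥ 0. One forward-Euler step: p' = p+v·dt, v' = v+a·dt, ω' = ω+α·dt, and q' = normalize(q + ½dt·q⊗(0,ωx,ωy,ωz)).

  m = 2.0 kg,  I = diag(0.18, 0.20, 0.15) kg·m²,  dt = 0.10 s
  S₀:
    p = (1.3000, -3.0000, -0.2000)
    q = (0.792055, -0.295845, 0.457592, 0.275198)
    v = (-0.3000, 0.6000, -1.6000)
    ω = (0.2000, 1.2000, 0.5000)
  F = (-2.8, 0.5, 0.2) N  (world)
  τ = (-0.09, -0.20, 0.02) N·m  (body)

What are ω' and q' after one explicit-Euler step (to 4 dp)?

precession coupling ω×(Iω) = (-0.0300, 0.0030, 0.0048)
angular accel α = (-0.3333, -1.0150, 0.1013)
ω' = ω + α·dt = (0.1667, 1.0985, 0.5101)
q⊗(0,ω) = (-0.6275404, 0.0569694, 1.1534281, -0.0505049)
updated quaternion q' = (0.7590, -0.2924, 0.5142, 0.2721)

ω' = (0.1667, 1.0985, 0.5101)
q' = (0.7590, -0.2924, 0.5142, 0.2721)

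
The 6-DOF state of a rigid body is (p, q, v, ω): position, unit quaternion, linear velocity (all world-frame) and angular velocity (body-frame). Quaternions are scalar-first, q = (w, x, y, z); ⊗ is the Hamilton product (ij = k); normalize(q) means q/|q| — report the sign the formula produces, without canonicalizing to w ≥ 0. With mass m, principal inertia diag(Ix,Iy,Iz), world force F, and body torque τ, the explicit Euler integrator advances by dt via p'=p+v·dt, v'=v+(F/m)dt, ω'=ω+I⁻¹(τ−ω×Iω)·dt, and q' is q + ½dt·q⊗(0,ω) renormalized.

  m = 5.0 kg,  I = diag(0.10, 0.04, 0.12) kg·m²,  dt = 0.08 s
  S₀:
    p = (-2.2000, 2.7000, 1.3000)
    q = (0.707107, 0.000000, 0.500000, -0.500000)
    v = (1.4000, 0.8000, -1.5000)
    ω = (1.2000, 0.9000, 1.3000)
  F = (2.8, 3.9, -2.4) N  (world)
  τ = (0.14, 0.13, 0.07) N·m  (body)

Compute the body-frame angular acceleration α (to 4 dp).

ω×(Iω) gyroscopic = (0.0936, -0.0312, -0.0648)
α = I⁻¹(τ − ω×Iω) = (0.4640, 4.0300, 1.1233)

α = (0.4640, 4.0300, 1.1233)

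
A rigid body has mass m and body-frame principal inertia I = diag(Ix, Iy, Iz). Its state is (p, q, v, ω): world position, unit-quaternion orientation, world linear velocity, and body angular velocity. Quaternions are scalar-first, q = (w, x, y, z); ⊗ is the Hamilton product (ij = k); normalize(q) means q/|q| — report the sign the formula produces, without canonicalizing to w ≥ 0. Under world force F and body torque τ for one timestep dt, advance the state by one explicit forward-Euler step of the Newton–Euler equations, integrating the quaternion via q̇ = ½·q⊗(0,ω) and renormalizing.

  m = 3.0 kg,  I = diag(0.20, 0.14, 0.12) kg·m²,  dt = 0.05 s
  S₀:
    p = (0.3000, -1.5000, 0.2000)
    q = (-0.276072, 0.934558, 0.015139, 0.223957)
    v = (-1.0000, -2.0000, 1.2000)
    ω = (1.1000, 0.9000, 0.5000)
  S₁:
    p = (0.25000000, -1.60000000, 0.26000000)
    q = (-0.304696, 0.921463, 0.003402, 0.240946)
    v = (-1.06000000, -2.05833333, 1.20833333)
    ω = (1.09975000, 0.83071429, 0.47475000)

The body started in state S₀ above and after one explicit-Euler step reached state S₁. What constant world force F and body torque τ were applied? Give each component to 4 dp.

ω₁ − ω₀ = (-0.00025000, -0.06928571, -0.02525000)
gyro term ω₀×Iω₀ = (-0.0090, 0.0440, -0.0594)
applied torque τ = (-0.0100, -0.1500, -0.1200)
velocity change Δv = (-0.06000000, -0.05833333, 0.00833333)
m·(v₁−v₀)/dt = (-3.6000, -3.5000, 0.5000)

F = (-3.6000, -3.5000, 0.5000)
τ = (-0.0100, -0.1500, -0.1200)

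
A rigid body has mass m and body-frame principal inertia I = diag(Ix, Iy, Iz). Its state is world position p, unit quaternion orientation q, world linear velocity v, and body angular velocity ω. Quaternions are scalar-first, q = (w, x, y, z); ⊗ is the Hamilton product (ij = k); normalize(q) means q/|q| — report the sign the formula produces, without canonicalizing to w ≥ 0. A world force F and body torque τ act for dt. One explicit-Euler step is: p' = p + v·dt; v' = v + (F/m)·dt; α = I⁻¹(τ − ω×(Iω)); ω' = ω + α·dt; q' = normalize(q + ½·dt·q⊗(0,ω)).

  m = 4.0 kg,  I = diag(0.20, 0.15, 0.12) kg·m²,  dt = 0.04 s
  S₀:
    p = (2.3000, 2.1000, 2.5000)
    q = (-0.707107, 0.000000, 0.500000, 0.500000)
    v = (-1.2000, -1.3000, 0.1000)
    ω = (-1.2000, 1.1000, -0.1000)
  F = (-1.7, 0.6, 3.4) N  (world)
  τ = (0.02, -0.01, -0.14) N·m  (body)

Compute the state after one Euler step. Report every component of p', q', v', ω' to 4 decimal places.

p' = (2.2520, 2.0480, 2.5040)
q' = (-0.7167, 0.0050, 0.4722, 0.5131)
v' = (-1.2170, -1.2940, 0.1340)
ω' = (-1.1967, 1.0948, -0.1687)

angular accel α = (0.0835, -0.1307, -1.7167)
new body rate ω' = (-1.1967, 1.0948, -0.1687)
Hamilton product q⊗(0,ω) = (-0.5000000, 0.2485284, -1.3778177, 0.6707107)
q' = normalize(q + ½dt·q⊗(0,ω)) = (-0.7167, 0.0050, 0.4722, 0.5131)
a = (-0.4250, 0.1500, 0.8500)
p + v·dt = (2.2520, 2.0480, 2.5040)
v + (F/m)dt = (-1.2170, -1.2940, 0.1340)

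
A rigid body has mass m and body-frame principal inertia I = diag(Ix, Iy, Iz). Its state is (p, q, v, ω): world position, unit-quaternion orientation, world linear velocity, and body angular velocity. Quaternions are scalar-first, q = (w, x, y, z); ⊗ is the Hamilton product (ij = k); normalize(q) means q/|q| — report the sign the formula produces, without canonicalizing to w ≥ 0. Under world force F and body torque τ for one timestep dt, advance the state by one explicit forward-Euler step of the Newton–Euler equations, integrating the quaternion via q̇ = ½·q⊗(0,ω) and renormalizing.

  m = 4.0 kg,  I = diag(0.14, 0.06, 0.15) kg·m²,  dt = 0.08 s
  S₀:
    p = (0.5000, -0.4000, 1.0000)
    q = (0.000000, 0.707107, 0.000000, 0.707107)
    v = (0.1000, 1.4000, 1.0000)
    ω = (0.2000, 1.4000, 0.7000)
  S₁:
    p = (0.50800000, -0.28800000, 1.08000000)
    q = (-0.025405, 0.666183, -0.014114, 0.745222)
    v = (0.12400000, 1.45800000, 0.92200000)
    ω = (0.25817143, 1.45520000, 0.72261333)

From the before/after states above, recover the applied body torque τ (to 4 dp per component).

rate change Δω = (0.05817143, 0.05520000, 0.02261333)
I·α + gyro = (0.1900, 0.0400, 0.0200)

τ = (0.1900, 0.0400, 0.0200)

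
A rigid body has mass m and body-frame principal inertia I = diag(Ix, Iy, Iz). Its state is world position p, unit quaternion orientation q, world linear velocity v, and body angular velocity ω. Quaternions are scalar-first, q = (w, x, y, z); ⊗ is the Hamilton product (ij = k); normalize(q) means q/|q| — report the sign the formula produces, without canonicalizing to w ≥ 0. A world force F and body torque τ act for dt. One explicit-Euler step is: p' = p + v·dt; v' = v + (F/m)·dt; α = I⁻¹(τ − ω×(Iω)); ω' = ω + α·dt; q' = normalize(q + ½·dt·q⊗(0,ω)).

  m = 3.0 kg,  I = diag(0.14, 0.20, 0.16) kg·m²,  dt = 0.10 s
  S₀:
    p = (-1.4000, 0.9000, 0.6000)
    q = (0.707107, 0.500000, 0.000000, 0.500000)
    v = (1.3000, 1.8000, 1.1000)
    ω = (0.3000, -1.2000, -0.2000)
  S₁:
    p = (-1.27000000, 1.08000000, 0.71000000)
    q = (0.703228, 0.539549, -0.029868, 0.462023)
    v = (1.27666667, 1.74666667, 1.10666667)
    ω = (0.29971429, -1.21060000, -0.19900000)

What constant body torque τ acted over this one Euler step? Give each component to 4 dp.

rate change Δω = (-0.00028571, -0.01060000, 0.00100000)
precession coupling = (-0.0096, 0.0012, -0.0216)
applied torque τ = (-0.0100, -0.0200, -0.0200)

τ = (-0.0100, -0.0200, -0.0200)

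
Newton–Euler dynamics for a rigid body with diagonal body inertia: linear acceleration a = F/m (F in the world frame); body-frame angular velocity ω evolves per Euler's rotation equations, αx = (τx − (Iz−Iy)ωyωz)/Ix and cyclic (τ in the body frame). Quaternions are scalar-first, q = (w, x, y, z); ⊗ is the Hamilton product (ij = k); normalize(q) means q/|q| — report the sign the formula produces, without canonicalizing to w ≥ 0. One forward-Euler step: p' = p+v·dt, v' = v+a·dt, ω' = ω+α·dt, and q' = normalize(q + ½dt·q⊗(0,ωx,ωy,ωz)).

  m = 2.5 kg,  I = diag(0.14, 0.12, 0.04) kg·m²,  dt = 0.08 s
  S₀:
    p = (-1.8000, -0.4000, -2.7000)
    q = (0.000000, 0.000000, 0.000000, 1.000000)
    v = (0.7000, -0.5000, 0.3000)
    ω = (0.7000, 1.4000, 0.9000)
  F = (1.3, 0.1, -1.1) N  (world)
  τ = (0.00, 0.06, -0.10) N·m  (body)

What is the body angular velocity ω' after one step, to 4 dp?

precession coupling ω×(Iω) = (-0.1008, 0.0630, -0.0196)
(τ − ω×Iω)/I = (0.7200, -0.0250, -2.0100)
new body rate ω' = (0.7576, 1.3980, 0.7392)

ω' = (0.7576, 1.3980, 0.7392)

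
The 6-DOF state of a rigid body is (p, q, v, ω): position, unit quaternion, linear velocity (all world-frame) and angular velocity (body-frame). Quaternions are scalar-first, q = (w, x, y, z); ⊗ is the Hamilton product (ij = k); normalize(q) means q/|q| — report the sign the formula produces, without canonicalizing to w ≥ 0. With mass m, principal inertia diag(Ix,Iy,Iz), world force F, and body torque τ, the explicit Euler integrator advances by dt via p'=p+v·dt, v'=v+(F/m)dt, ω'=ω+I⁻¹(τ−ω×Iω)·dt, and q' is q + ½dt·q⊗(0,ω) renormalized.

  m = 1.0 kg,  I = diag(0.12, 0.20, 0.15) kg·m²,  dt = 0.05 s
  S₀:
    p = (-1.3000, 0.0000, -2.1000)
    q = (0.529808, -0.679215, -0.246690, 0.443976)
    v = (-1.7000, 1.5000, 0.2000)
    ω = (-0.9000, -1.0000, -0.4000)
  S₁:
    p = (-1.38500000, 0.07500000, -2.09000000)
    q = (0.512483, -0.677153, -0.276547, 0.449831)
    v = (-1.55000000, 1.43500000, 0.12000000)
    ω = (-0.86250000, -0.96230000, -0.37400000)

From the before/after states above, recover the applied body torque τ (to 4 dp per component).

ω₁ − ω₀ = (0.03750000, 0.03770000, 0.02600000)
ω₀×(Iω₀) = (-0.0200, -0.0108, 0.0720)
applied torque τ = (0.0700, 0.1400, 0.1500)

τ = (0.0700, 0.1400, 0.1500)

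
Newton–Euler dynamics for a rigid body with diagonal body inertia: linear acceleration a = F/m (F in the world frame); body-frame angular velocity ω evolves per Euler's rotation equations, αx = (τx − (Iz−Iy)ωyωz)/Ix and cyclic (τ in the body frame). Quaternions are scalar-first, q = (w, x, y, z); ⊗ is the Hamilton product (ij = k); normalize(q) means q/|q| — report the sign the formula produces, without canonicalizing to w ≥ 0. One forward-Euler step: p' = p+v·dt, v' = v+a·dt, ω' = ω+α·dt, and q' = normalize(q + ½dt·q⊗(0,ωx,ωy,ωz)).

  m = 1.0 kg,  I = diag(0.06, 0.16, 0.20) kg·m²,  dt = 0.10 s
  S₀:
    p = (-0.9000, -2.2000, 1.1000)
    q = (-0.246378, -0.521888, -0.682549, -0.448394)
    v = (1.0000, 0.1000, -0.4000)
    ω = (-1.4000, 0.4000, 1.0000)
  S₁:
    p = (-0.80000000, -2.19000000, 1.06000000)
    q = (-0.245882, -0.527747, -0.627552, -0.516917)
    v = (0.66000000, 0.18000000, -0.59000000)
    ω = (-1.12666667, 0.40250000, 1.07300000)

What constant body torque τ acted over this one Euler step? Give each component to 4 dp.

τ = (0.1800, 0.2000, 0.0900)

ω₁ − ω₀ = (0.27333333, 0.00250000, 0.07300000)
applied torque τ = (0.1800, 0.2000, 0.0900)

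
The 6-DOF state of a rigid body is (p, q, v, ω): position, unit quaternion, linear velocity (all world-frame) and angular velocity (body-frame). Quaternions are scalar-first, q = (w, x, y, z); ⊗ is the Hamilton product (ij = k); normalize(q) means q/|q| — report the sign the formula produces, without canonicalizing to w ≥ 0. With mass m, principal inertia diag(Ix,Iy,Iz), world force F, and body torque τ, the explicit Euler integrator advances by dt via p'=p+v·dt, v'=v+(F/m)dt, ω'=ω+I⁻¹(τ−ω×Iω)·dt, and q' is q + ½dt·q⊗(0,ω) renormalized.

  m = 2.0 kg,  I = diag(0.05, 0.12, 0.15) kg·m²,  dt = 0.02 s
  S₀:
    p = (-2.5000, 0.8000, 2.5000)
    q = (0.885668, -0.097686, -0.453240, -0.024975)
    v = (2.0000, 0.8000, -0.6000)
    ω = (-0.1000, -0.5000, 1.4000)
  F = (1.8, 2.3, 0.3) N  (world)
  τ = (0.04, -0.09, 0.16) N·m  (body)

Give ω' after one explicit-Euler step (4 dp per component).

ω' = (-0.0756, -0.5173, 1.4209)

precession coupling ω×(Iω) = (-0.0210, 0.0140, 0.0035)
α = I⁻¹(τ − ω×Iω) = (1.2200, -0.8667, 1.0433)
new body rate ω' = (-0.0756, -0.5173, 1.4209)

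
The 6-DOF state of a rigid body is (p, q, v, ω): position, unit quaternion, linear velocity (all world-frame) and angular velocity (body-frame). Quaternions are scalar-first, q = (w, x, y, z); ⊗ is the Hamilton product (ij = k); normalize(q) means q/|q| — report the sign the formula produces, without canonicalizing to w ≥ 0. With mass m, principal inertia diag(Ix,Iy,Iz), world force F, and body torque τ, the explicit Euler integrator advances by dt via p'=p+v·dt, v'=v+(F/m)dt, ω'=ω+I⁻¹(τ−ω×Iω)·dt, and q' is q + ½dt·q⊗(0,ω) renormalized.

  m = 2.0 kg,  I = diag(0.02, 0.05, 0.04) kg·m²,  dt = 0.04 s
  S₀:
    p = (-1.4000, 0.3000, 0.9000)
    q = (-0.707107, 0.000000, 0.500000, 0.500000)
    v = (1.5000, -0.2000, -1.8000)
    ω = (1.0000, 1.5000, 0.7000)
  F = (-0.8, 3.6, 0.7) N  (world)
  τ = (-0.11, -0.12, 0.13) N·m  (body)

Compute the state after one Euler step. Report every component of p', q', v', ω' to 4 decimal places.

ω×(Iω) gyroscopic = (-0.0105, -0.0140, 0.0450)
(τ − ω×Iω)/I = (-4.9750, -2.1200, 2.1250)
ω + α·dt = (0.8010, 1.4152, 0.7850)
Hamilton product q⊗(0,ω) = (-1.1000000, -1.1071070, -0.5606605, -0.9949749)
updated quaternion q' = (-0.7286, -0.0221, 0.4884, 0.4797)
a = F/m = (-0.4000, 1.8000, 0.3500)
p + v·dt = (-1.3400, 0.2920, 0.8280)
v + (F/m)dt = (1.4840, -0.1280, -1.7860)

p' = (-1.3400, 0.2920, 0.8280)
q' = (-0.7286, -0.0221, 0.4884, 0.4797)
v' = (1.4840, -0.1280, -1.7860)
ω' = (0.8010, 1.4152, 0.7850)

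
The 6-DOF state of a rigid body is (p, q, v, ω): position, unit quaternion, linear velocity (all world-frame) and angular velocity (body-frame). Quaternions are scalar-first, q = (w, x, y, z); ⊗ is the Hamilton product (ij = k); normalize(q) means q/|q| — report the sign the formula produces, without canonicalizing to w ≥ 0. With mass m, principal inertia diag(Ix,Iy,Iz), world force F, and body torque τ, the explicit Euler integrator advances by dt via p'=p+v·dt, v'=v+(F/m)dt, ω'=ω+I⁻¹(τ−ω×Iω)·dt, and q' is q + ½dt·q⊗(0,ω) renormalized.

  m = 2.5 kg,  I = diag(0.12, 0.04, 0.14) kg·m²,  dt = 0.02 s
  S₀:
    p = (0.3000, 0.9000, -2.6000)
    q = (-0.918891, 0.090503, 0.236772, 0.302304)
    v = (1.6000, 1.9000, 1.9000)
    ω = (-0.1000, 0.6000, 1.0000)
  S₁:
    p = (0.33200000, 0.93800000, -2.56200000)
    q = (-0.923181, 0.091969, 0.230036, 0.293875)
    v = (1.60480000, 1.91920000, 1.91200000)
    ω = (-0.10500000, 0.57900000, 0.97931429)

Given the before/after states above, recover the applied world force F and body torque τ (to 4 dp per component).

F = (0.6000, 2.4000, 1.5000)
τ = (0.0300, -0.0400, -0.1400)

velocity change Δv = (0.00480000, 0.01920000, 0.01200000)
applied force F = (0.6000, 2.4000, 1.5000)
ω₁ − ω₀ = (-0.00500000, -0.02100000, -0.02068571)
precession coupling = (0.0600, 0.0020, 0.0048)
applied torque τ = (0.0300, -0.0400, -0.1400)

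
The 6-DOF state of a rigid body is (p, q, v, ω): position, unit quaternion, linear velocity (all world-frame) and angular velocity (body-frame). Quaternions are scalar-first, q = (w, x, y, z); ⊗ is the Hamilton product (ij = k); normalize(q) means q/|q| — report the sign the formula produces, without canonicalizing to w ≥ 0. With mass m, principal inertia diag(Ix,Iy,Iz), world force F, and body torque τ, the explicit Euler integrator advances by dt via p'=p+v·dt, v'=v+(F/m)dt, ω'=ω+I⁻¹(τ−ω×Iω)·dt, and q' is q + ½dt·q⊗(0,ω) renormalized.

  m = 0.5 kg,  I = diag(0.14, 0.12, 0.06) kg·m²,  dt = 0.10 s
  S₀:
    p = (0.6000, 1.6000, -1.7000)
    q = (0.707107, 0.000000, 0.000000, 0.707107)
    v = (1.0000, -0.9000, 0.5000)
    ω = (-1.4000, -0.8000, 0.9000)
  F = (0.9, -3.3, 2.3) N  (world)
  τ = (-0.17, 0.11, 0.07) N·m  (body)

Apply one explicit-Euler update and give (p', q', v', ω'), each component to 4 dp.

a = F/m = (1.8000, -6.6000, 4.6000)
new position p' = (0.7000, 1.5100, -1.6500)
new velocity v' = (1.1800, -1.5600, 0.9600)
ω×(Iω) gyroscopic = (0.0432, -0.1008, -0.0224)
α = I⁻¹(τ − ω×Iω) = (-1.5229, 1.7567, 1.5400)
ω + α·dt = (-1.5523, -0.6243, 1.0540)
Hamilton product q⊗(0,ω) = (-0.6363963, -0.4242642, -1.5556354, 0.6363963)
q + ½dt·q⊗(0,ω), renormalized = (0.6724, -0.0211, -0.0775, 0.7358)

p' = (0.7000, 1.5100, -1.6500)
q' = (0.6724, -0.0211, -0.0775, 0.7358)
v' = (1.1800, -1.5600, 0.9600)
ω' = (-1.5523, -0.6243, 1.0540)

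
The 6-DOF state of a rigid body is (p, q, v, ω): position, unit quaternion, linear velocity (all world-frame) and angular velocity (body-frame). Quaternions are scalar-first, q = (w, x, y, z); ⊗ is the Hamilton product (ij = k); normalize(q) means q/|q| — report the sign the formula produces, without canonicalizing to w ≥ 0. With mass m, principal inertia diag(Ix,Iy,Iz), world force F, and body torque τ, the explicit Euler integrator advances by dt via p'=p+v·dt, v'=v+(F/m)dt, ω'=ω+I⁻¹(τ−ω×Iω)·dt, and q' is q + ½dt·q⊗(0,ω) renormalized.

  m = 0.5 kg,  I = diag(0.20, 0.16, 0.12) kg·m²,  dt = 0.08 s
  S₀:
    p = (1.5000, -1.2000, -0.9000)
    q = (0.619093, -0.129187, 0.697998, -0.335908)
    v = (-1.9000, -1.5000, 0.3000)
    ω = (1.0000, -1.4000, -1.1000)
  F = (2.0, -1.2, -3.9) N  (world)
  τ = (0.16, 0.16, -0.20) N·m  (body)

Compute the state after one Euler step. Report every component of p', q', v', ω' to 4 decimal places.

p' = (1.3480, -1.3200, -0.8760)
q' = (0.6464, -0.1534, 0.6421, -0.3826)
v' = (-1.5800, -1.6920, -0.3240)
ω' = (1.0886, -1.2760, -1.2707)

a = F/m = (4.0000, -2.4000, -7.8000)
p + v·dt = (1.3480, -1.3200, -0.8760)
new velocity v' = (-1.5800, -1.6920, -0.3240)
(τ − ω×Iω)/I = (1.1080, 1.5500, -2.1333)
new body rate ω' = (1.0886, -1.2760, -1.2707)
Hamilton product q⊗(0,ω) = (0.7368854, -0.6189760, -1.3447439, -1.1981385)
updated quaternion q' = (0.6464, -0.1534, 0.6421, -0.3826)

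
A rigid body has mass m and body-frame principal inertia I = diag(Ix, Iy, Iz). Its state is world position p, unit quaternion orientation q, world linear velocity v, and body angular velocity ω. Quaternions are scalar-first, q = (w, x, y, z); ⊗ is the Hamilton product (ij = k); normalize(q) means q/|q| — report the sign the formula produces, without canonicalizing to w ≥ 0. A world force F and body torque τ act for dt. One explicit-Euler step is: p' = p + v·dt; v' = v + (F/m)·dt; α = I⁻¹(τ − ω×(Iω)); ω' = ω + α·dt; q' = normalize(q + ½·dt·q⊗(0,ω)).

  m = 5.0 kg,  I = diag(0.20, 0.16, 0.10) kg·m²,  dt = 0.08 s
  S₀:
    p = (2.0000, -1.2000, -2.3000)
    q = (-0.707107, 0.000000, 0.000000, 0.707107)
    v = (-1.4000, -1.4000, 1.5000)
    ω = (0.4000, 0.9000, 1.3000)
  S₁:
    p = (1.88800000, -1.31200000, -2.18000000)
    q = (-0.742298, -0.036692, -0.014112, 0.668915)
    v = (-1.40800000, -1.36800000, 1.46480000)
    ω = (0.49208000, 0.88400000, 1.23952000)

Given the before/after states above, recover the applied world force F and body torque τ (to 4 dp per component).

F = (-0.5000, 2.0000, -2.2000)
τ = (0.1600, 0.0200, -0.0900)

velocity change Δv = (-0.00800000, 0.03200000, -0.03520000)
F = m·Δv/dt = (-0.5000, 2.0000, -2.2000)
ω₁ − ω₀ = (0.09208000, -0.01600000, -0.06048000)
ω₀×(Iω₀) = (-0.0702, 0.0520, -0.0144)
I·α + gyro = (0.1600, 0.0200, -0.0900)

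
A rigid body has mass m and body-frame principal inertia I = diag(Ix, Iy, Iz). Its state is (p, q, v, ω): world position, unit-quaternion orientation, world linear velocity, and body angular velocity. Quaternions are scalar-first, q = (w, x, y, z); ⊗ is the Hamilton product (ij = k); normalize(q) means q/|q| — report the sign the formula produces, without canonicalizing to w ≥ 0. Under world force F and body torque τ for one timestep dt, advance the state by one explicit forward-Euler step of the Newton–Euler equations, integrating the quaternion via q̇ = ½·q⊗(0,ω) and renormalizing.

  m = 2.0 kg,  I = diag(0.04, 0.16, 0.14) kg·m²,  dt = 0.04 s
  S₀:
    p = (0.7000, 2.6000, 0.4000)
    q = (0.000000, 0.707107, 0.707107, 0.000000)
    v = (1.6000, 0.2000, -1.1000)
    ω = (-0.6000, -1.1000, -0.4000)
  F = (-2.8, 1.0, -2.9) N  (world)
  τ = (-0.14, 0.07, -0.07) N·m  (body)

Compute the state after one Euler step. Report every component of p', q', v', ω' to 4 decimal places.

p' = (0.7640, 2.6080, 0.3560)
q' = (0.0240, 0.7012, 0.7125, -0.0071)
v' = (1.5440, 0.2200, -1.1580)
ω' = (-0.7312, -1.0765, -0.4426)

linear accel F/m = (-1.4000, 0.5000, -1.4500)
p + v·dt = (0.7640, 2.6080, 0.3560)
new velocity v' = (1.5440, 0.2200, -1.1580)
ω×(Iω) gyroscopic = (-0.0088, -0.0240, 0.0792)
α = I⁻¹(τ − ω×Iω) = (-3.2800, 0.5875, -1.0657)
ω + α·dt = (-0.7312, -1.0765, -0.4426)
2q̇ = q⊗(0,ω) = (1.2020819, -0.2828428, 0.2828428, -0.3535535)
q + ½dt·q⊗(0,ω), renormalized = (0.0240, 0.7012, 0.7125, -0.0071)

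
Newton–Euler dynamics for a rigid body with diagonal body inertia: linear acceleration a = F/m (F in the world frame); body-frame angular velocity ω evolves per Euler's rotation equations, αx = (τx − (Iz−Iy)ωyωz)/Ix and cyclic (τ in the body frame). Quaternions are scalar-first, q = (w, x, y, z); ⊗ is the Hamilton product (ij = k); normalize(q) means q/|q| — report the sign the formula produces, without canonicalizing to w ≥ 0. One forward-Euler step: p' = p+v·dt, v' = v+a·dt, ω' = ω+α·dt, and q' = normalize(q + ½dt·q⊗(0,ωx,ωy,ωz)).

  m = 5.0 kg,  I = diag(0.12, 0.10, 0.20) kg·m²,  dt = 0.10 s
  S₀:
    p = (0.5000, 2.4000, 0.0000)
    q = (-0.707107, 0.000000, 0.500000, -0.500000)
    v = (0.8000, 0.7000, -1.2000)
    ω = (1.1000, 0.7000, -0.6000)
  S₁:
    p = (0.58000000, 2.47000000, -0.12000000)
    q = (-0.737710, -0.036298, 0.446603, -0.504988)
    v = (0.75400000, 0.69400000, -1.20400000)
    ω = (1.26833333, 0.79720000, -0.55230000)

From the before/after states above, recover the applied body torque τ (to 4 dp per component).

τ = (0.1600, 0.1500, 0.0800)

rate change Δω = (0.16833333, 0.09720000, 0.04770000)
precession coupling = (-0.0420, 0.0528, -0.0154)
applied torque τ = (0.1600, 0.1500, 0.0800)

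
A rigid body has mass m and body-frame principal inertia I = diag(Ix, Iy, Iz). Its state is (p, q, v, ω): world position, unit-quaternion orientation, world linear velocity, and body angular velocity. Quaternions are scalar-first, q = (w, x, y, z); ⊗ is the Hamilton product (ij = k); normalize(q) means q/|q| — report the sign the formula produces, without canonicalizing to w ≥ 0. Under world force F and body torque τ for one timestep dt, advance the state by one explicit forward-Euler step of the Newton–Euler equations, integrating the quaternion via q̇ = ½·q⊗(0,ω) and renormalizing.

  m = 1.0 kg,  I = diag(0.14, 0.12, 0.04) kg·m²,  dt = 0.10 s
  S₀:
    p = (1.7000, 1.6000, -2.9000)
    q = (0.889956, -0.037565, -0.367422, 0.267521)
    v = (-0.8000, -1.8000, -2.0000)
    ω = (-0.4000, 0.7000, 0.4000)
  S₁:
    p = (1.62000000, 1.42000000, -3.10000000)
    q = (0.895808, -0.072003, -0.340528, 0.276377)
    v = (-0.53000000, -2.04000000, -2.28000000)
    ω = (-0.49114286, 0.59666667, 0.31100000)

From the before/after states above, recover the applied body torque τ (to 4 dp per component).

τ = (-0.1500, -0.1400, -0.0300)

ω₁ − ω₀ = (-0.09114286, -0.10333333, -0.08900000)
ω₀×(Iω₀) = (-0.0224, -0.0160, 0.0056)
applied torque τ = (-0.1500, -0.1400, -0.0300)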